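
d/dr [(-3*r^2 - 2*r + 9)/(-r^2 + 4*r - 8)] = 2*(-7*r^2 + 33*r - 10)/(r^4 - 8*r^3 + 32*r^2 - 64*r + 64)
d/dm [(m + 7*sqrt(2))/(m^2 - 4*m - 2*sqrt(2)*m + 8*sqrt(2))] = (m^2 - 4*m - 2*sqrt(2)*m + 2*(m + 7*sqrt(2))*(-m + sqrt(2) + 2) + 8*sqrt(2))/(m^2 - 4*m - 2*sqrt(2)*m + 8*sqrt(2))^2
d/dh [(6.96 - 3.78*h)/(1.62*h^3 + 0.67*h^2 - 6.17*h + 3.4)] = (12.2472*h^3 - 31.293*h^2 - 9.3264*h + 30.0912)/(2.6244*h^6 + 2.1708*h^5 - 19.5419*h^4 + 2.7482*h^3 + 42.6249*h^2 - 41.956*h + 11.56)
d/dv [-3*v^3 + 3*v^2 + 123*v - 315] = -9*v^2 + 6*v + 123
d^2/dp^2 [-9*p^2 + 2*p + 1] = -18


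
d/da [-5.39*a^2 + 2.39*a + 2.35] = 2.39 - 10.78*a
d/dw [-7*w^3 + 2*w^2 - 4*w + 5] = -21*w^2 + 4*w - 4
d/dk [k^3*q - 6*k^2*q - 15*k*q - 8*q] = 3*q*(k^2 - 4*k - 5)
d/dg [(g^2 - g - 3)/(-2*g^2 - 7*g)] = 3*(-3*g^2 - 4*g - 7)/(g^2*(4*g^2 + 28*g + 49))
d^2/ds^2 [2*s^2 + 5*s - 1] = 4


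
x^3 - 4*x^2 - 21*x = x*(x - 7)*(x + 3)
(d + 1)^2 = d^2 + 2*d + 1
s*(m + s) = m*s + s^2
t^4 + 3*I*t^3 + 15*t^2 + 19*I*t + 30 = (t - 3*I)*(t - I)*(t + 2*I)*(t + 5*I)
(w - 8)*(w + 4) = w^2 - 4*w - 32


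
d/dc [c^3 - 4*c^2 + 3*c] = 3*c^2 - 8*c + 3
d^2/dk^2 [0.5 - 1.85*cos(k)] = 1.85*cos(k)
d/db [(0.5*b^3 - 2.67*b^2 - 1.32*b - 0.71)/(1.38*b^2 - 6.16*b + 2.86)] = (0.69*b^4 - 6.16*b^3 + 22.5588*b^2 - 13.3128*b - 8.1488)/(1.9044*b^4 - 17.0016*b^3 + 45.8392*b^2 - 35.2352*b + 8.1796)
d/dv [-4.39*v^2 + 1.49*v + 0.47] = 1.49 - 8.78*v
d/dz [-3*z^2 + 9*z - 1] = 9 - 6*z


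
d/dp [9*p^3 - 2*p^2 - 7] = p*(27*p - 4)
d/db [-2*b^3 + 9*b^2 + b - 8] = -6*b^2 + 18*b + 1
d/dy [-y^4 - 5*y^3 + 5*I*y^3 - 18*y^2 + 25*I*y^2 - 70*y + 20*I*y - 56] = -4*y^3 + y^2*(-15 + 15*I) + y*(-36 + 50*I) - 70 + 20*I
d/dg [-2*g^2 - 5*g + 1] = -4*g - 5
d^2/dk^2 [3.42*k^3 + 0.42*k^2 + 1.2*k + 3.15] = 20.52*k + 0.84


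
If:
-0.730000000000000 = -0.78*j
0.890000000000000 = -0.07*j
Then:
No Solution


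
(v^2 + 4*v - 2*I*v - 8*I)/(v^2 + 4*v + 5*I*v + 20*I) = (v - 2*I)/(v + 5*I)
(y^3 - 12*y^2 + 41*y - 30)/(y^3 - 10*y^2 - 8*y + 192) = (y^2 - 6*y + 5)/(y^2 - 4*y - 32)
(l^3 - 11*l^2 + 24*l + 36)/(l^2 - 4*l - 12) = (l^2 - 5*l - 6)/(l + 2)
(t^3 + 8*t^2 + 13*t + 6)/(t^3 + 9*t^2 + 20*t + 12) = (t + 1)/(t + 2)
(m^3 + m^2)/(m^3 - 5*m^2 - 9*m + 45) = m^2*(m + 1)/(m^3 - 5*m^2 - 9*m + 45)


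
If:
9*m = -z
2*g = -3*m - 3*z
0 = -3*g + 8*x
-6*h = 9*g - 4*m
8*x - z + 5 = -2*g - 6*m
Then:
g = -4/5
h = 52/45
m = -1/15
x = -3/10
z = 3/5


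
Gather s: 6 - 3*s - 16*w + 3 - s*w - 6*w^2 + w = s*(-w - 3) - 6*w^2 - 15*w + 9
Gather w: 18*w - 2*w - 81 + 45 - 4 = 16*w - 40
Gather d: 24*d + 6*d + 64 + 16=30*d + 80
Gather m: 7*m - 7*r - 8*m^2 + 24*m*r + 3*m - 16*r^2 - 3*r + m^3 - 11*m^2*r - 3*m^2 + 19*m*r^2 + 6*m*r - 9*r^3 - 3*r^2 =m^3 + m^2*(-11*r - 11) + m*(19*r^2 + 30*r + 10) - 9*r^3 - 19*r^2 - 10*r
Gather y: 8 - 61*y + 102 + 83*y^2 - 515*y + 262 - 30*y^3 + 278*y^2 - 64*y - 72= -30*y^3 + 361*y^2 - 640*y + 300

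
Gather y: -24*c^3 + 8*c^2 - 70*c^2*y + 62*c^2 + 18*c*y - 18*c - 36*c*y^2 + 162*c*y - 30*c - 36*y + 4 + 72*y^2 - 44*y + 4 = -24*c^3 + 70*c^2 - 48*c + y^2*(72 - 36*c) + y*(-70*c^2 + 180*c - 80) + 8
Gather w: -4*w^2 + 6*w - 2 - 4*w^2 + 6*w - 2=-8*w^2 + 12*w - 4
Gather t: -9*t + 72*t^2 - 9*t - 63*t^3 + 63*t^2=-63*t^3 + 135*t^2 - 18*t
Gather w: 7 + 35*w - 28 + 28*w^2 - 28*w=28*w^2 + 7*w - 21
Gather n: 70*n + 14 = 70*n + 14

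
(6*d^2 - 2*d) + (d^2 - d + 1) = 7*d^2 - 3*d + 1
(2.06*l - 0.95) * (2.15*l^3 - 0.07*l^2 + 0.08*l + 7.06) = 4.429*l^4 - 2.1867*l^3 + 0.2313*l^2 + 14.4676*l - 6.707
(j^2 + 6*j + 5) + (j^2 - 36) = 2*j^2 + 6*j - 31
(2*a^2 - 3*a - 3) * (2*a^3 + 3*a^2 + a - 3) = 4*a^5 - 13*a^3 - 18*a^2 + 6*a + 9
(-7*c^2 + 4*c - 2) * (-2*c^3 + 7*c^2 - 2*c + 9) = 14*c^5 - 57*c^4 + 46*c^3 - 85*c^2 + 40*c - 18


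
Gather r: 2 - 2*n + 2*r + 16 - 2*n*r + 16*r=-2*n + r*(18 - 2*n) + 18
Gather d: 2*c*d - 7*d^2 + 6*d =-7*d^2 + d*(2*c + 6)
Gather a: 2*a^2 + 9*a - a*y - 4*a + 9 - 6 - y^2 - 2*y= 2*a^2 + a*(5 - y) - y^2 - 2*y + 3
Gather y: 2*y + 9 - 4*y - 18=-2*y - 9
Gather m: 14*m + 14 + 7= 14*m + 21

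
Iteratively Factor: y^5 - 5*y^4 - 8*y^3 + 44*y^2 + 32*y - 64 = (y + 2)*(y^4 - 7*y^3 + 6*y^2 + 32*y - 32) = (y + 2)^2*(y^3 - 9*y^2 + 24*y - 16) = (y - 4)*(y + 2)^2*(y^2 - 5*y + 4) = (y - 4)^2*(y + 2)^2*(y - 1)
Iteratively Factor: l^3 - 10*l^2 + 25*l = (l - 5)*(l^2 - 5*l) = (l - 5)^2*(l)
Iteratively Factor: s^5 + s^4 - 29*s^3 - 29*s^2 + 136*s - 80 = (s + 4)*(s^4 - 3*s^3 - 17*s^2 + 39*s - 20) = (s + 4)^2*(s^3 - 7*s^2 + 11*s - 5) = (s - 1)*(s + 4)^2*(s^2 - 6*s + 5) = (s - 5)*(s - 1)*(s + 4)^2*(s - 1)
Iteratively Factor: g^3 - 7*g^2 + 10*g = (g)*(g^2 - 7*g + 10) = g*(g - 5)*(g - 2)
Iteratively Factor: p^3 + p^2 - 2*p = (p + 2)*(p^2 - p) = (p - 1)*(p + 2)*(p)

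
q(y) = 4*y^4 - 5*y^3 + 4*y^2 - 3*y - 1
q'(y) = 16*y^3 - 15*y^2 + 8*y - 3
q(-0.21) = -0.14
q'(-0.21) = -5.49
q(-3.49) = 864.15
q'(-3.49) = -893.76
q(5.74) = 3510.15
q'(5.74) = 2574.61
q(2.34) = 69.75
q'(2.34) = 138.59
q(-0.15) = -0.44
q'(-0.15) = -4.59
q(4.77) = 1603.82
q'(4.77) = 1430.37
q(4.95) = 1877.21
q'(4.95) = 1609.66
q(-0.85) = 9.60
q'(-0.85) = -30.46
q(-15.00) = 220319.00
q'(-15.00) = -57498.00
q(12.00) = 74843.00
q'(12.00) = 25581.00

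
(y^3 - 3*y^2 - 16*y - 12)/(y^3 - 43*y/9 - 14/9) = 9*(y^2 - 5*y - 6)/(9*y^2 - 18*y - 7)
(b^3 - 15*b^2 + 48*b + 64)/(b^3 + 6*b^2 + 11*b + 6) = (b^2 - 16*b + 64)/(b^2 + 5*b + 6)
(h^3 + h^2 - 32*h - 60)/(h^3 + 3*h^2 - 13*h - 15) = (h^2 - 4*h - 12)/(h^2 - 2*h - 3)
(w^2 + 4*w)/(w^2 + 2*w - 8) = w/(w - 2)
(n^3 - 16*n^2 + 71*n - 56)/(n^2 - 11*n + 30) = (n^3 - 16*n^2 + 71*n - 56)/(n^2 - 11*n + 30)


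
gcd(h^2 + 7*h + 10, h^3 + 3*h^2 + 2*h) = h + 2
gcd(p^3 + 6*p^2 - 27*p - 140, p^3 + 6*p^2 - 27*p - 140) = p^3 + 6*p^2 - 27*p - 140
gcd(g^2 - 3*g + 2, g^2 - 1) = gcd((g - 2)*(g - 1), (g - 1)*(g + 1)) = g - 1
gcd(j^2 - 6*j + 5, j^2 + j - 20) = 1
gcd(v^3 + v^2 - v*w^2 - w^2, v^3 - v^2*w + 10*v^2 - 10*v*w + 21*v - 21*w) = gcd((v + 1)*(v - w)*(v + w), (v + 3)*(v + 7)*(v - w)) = v - w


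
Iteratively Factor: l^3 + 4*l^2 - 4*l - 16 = (l - 2)*(l^2 + 6*l + 8) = (l - 2)*(l + 4)*(l + 2)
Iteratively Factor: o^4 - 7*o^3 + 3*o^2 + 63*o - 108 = (o - 3)*(o^3 - 4*o^2 - 9*o + 36) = (o - 4)*(o - 3)*(o^2 - 9) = (o - 4)*(o - 3)^2*(o + 3)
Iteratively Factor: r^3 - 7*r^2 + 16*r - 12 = (r - 2)*(r^2 - 5*r + 6) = (r - 3)*(r - 2)*(r - 2)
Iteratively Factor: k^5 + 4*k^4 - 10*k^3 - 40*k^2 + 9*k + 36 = (k - 3)*(k^4 + 7*k^3 + 11*k^2 - 7*k - 12) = (k - 3)*(k - 1)*(k^3 + 8*k^2 + 19*k + 12) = (k - 3)*(k - 1)*(k + 3)*(k^2 + 5*k + 4) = (k - 3)*(k - 1)*(k + 1)*(k + 3)*(k + 4)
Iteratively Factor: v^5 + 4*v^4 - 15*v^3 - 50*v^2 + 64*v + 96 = (v + 1)*(v^4 + 3*v^3 - 18*v^2 - 32*v + 96) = (v - 2)*(v + 1)*(v^3 + 5*v^2 - 8*v - 48) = (v - 2)*(v + 1)*(v + 4)*(v^2 + v - 12) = (v - 3)*(v - 2)*(v + 1)*(v + 4)*(v + 4)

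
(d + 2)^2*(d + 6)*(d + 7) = d^4 + 17*d^3 + 98*d^2 + 220*d + 168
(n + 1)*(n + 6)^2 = n^3 + 13*n^2 + 48*n + 36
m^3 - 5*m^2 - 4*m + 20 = (m - 5)*(m - 2)*(m + 2)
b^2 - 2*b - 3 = (b - 3)*(b + 1)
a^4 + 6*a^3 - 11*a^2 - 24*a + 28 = (a - 2)*(a - 1)*(a + 2)*(a + 7)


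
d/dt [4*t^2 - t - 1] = 8*t - 1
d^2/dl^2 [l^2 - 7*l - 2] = 2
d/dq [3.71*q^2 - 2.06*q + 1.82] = 7.42*q - 2.06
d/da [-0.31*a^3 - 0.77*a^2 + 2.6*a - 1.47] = -0.93*a^2 - 1.54*a + 2.6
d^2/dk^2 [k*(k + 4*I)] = 2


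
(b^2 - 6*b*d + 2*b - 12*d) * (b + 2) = b^3 - 6*b^2*d + 4*b^2 - 24*b*d + 4*b - 24*d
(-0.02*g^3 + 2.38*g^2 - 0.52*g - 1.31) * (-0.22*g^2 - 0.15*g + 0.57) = 0.0044*g^5 - 0.5206*g^4 - 0.254*g^3 + 1.7228*g^2 - 0.0999*g - 0.7467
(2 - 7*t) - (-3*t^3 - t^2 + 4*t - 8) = 3*t^3 + t^2 - 11*t + 10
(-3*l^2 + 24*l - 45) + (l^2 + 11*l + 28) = -2*l^2 + 35*l - 17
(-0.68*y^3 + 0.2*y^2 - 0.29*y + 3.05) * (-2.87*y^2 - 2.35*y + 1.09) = 1.9516*y^5 + 1.024*y^4 - 0.3789*y^3 - 7.854*y^2 - 7.4836*y + 3.3245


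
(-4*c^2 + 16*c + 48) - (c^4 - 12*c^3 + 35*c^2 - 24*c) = -c^4 + 12*c^3 - 39*c^2 + 40*c + 48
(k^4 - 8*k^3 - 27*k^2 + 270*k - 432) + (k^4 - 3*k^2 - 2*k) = 2*k^4 - 8*k^3 - 30*k^2 + 268*k - 432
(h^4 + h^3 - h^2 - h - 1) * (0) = 0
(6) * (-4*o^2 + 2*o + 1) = -24*o^2 + 12*o + 6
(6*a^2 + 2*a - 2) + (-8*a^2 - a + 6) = -2*a^2 + a + 4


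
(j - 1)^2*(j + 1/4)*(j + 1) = j^4 - 3*j^3/4 - 5*j^2/4 + 3*j/4 + 1/4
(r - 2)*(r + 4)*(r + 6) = r^3 + 8*r^2 + 4*r - 48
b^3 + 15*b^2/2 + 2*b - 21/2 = (b - 1)*(b + 3/2)*(b + 7)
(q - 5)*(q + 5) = q^2 - 25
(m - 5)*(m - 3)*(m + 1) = m^3 - 7*m^2 + 7*m + 15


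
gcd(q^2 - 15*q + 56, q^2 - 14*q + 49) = q - 7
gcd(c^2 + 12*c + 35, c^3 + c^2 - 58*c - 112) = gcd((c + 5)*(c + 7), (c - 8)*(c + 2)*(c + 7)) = c + 7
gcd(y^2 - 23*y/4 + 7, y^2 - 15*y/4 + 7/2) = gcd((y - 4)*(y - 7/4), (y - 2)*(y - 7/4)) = y - 7/4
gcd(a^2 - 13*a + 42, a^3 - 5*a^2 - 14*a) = a - 7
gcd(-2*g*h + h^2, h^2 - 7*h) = h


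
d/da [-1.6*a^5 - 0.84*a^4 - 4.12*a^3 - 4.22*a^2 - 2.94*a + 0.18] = -8.0*a^4 - 3.36*a^3 - 12.36*a^2 - 8.44*a - 2.94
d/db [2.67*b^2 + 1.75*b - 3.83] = 5.34*b + 1.75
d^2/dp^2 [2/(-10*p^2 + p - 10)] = 4*(100*p^2 - 10*p - (20*p - 1)^2 + 100)/(10*p^2 - p + 10)^3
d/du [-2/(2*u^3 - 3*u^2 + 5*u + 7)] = 2*(6*u^2 - 6*u + 5)/(2*u^3 - 3*u^2 + 5*u + 7)^2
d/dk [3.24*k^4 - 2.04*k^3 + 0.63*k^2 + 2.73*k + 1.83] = 12.96*k^3 - 6.12*k^2 + 1.26*k + 2.73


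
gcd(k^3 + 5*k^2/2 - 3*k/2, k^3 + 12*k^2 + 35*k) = k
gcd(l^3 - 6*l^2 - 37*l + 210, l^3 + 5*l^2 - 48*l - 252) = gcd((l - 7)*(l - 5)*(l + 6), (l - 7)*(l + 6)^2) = l^2 - l - 42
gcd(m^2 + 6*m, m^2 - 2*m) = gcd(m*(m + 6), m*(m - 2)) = m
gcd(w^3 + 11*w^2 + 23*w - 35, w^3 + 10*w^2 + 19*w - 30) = w^2 + 4*w - 5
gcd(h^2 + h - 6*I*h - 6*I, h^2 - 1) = h + 1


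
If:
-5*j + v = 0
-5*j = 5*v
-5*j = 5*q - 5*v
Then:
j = 0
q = 0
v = 0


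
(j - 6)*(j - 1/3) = j^2 - 19*j/3 + 2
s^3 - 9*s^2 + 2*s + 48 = (s - 8)*(s - 3)*(s + 2)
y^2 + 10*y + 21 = (y + 3)*(y + 7)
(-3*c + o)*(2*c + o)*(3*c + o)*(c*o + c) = -18*c^4*o - 18*c^4 - 9*c^3*o^2 - 9*c^3*o + 2*c^2*o^3 + 2*c^2*o^2 + c*o^4 + c*o^3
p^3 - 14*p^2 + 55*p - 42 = (p - 7)*(p - 6)*(p - 1)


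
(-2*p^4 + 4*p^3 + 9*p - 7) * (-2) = 4*p^4 - 8*p^3 - 18*p + 14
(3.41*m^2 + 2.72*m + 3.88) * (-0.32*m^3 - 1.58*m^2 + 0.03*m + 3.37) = -1.0912*m^5 - 6.2582*m^4 - 5.4369*m^3 + 5.4429*m^2 + 9.2828*m + 13.0756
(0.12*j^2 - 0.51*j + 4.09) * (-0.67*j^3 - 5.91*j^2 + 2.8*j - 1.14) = -0.0804*j^5 - 0.3675*j^4 + 0.6098*j^3 - 25.7367*j^2 + 12.0334*j - 4.6626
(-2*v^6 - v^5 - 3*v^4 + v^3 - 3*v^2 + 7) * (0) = 0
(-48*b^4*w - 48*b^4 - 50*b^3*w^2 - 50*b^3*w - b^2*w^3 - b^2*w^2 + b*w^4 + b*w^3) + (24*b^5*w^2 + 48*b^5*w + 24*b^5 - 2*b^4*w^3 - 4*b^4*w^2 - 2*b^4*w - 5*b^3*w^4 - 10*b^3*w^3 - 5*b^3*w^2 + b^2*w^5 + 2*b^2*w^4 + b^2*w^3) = 24*b^5*w^2 + 48*b^5*w + 24*b^5 - 2*b^4*w^3 - 4*b^4*w^2 - 50*b^4*w - 48*b^4 - 5*b^3*w^4 - 10*b^3*w^3 - 55*b^3*w^2 - 50*b^3*w + b^2*w^5 + 2*b^2*w^4 - b^2*w^2 + b*w^4 + b*w^3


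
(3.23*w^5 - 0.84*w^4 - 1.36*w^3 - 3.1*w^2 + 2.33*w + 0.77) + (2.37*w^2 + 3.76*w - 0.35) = 3.23*w^5 - 0.84*w^4 - 1.36*w^3 - 0.73*w^2 + 6.09*w + 0.42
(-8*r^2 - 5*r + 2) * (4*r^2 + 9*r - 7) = -32*r^4 - 92*r^3 + 19*r^2 + 53*r - 14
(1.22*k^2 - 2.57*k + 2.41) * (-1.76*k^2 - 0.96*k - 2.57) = -2.1472*k^4 + 3.352*k^3 - 4.9098*k^2 + 4.2913*k - 6.1937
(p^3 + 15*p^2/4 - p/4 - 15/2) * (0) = 0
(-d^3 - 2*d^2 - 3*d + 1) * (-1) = d^3 + 2*d^2 + 3*d - 1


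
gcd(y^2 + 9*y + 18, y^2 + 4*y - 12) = y + 6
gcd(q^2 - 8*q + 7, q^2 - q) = q - 1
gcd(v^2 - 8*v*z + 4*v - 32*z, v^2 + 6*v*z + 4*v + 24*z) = v + 4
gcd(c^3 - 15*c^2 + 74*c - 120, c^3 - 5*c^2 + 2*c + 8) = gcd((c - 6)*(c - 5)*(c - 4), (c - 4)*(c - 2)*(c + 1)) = c - 4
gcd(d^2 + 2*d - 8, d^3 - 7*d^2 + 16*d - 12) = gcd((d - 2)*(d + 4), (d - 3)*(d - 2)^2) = d - 2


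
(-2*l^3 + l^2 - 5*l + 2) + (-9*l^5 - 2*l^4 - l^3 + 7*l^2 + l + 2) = -9*l^5 - 2*l^4 - 3*l^3 + 8*l^2 - 4*l + 4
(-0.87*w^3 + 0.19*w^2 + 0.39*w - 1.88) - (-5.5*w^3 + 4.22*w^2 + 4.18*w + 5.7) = 4.63*w^3 - 4.03*w^2 - 3.79*w - 7.58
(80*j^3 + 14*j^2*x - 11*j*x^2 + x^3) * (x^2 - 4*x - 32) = 80*j^3*x^2 - 320*j^3*x - 2560*j^3 + 14*j^2*x^3 - 56*j^2*x^2 - 448*j^2*x - 11*j*x^4 + 44*j*x^3 + 352*j*x^2 + x^5 - 4*x^4 - 32*x^3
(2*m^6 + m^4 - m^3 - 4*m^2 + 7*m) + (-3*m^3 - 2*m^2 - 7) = 2*m^6 + m^4 - 4*m^3 - 6*m^2 + 7*m - 7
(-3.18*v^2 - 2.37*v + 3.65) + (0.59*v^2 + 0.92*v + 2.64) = -2.59*v^2 - 1.45*v + 6.29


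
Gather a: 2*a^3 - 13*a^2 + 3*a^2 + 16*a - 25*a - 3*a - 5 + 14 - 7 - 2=2*a^3 - 10*a^2 - 12*a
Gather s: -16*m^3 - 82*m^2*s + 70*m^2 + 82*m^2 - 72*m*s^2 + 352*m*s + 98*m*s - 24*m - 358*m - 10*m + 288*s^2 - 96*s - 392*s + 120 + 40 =-16*m^3 + 152*m^2 - 392*m + s^2*(288 - 72*m) + s*(-82*m^2 + 450*m - 488) + 160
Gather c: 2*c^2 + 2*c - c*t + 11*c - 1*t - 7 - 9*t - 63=2*c^2 + c*(13 - t) - 10*t - 70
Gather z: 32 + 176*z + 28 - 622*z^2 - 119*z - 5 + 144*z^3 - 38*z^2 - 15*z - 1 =144*z^3 - 660*z^2 + 42*z + 54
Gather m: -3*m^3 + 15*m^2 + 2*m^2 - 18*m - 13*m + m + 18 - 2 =-3*m^3 + 17*m^2 - 30*m + 16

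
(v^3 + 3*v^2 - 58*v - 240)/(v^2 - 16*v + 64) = (v^2 + 11*v + 30)/(v - 8)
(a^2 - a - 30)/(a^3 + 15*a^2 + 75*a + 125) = (a - 6)/(a^2 + 10*a + 25)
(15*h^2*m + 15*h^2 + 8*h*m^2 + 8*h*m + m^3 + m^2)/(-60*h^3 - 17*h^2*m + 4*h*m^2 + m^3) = (-m - 1)/(4*h - m)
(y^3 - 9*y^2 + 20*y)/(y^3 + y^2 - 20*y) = (y - 5)/(y + 5)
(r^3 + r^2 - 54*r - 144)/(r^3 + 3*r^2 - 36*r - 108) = (r - 8)/(r - 6)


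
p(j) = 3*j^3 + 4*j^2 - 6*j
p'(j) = 9*j^2 + 8*j - 6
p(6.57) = 984.02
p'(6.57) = 435.04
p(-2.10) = 2.46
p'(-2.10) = 16.89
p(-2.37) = -3.25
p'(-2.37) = 25.59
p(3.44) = 148.82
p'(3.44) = 128.02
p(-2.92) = -23.07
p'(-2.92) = 47.38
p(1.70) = 16.10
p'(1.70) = 33.61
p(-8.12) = -1293.70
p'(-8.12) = 522.45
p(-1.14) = 7.59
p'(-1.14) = -3.42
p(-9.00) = -1809.00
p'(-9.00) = 651.00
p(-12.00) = -4536.00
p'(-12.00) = 1194.00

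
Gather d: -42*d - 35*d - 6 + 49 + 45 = 88 - 77*d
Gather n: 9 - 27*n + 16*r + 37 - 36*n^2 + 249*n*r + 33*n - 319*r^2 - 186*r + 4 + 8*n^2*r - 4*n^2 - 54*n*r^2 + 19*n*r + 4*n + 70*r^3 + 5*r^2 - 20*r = n^2*(8*r - 40) + n*(-54*r^2 + 268*r + 10) + 70*r^3 - 314*r^2 - 190*r + 50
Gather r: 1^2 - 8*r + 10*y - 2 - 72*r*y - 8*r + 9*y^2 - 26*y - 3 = r*(-72*y - 16) + 9*y^2 - 16*y - 4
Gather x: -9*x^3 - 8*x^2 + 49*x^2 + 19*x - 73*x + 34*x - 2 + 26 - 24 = -9*x^3 + 41*x^2 - 20*x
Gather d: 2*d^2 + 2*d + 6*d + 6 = 2*d^2 + 8*d + 6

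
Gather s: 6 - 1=5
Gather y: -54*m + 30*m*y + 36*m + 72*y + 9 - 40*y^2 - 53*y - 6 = -18*m - 40*y^2 + y*(30*m + 19) + 3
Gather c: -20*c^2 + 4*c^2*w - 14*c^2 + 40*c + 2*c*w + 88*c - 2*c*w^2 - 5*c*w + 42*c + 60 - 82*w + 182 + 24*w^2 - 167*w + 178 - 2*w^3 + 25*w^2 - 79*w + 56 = c^2*(4*w - 34) + c*(-2*w^2 - 3*w + 170) - 2*w^3 + 49*w^2 - 328*w + 476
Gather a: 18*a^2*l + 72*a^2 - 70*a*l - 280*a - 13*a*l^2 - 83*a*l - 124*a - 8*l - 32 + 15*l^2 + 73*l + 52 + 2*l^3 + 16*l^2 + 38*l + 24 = a^2*(18*l + 72) + a*(-13*l^2 - 153*l - 404) + 2*l^3 + 31*l^2 + 103*l + 44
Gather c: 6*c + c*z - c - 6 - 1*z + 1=c*(z + 5) - z - 5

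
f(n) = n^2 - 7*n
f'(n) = 2*n - 7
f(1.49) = -8.21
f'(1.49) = -4.02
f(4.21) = -11.75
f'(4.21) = 1.42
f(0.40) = -2.64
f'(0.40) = -6.20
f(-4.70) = 54.99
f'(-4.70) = -16.40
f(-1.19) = 9.75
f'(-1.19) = -9.38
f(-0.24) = 1.74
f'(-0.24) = -7.48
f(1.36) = -7.67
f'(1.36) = -4.28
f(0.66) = -4.18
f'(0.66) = -5.68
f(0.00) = 0.00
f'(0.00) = -7.00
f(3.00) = -12.00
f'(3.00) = -1.00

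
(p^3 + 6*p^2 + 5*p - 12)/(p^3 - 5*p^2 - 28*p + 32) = (p + 3)/(p - 8)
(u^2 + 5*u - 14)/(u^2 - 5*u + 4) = (u^2 + 5*u - 14)/(u^2 - 5*u + 4)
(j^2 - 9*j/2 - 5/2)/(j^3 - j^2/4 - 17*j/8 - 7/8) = 4*(j - 5)/(4*j^2 - 3*j - 7)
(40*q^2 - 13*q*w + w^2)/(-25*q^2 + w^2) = (-8*q + w)/(5*q + w)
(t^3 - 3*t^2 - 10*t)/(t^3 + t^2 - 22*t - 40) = t/(t + 4)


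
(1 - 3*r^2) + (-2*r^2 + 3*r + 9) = -5*r^2 + 3*r + 10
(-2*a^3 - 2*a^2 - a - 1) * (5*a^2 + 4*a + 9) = -10*a^5 - 18*a^4 - 31*a^3 - 27*a^2 - 13*a - 9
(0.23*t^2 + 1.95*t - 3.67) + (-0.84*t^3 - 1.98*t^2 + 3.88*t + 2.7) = -0.84*t^3 - 1.75*t^2 + 5.83*t - 0.97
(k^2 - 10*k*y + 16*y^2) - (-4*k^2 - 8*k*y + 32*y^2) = 5*k^2 - 2*k*y - 16*y^2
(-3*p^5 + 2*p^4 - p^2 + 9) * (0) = 0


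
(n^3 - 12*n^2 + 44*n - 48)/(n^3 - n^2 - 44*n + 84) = (n - 4)/(n + 7)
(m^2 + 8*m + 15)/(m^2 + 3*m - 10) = (m + 3)/(m - 2)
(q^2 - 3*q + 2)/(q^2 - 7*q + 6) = (q - 2)/(q - 6)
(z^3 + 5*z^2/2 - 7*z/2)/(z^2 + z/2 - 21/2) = z*(z - 1)/(z - 3)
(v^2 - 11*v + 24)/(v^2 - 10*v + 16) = (v - 3)/(v - 2)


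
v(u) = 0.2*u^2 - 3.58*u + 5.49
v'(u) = 0.4*u - 3.58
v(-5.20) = 29.51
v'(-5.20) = -5.66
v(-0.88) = 8.80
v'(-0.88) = -3.93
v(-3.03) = 18.17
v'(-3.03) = -4.79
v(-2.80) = 17.08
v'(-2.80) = -4.70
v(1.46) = 0.69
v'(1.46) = -3.00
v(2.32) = -1.74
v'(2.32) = -2.65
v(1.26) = 1.30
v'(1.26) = -3.08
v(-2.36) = 15.05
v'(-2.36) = -4.52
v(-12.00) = 77.25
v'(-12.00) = -8.38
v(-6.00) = 34.17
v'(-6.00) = -5.98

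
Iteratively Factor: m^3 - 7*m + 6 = (m + 3)*(m^2 - 3*m + 2) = (m - 2)*(m + 3)*(m - 1)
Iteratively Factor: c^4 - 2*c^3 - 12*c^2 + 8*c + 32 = (c - 2)*(c^3 - 12*c - 16) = (c - 2)*(c + 2)*(c^2 - 2*c - 8) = (c - 4)*(c - 2)*(c + 2)*(c + 2)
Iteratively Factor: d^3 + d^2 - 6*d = (d - 2)*(d^2 + 3*d) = d*(d - 2)*(d + 3)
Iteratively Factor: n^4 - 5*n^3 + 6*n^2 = (n - 3)*(n^3 - 2*n^2) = n*(n - 3)*(n^2 - 2*n) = n^2*(n - 3)*(n - 2)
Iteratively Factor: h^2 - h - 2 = (h + 1)*(h - 2)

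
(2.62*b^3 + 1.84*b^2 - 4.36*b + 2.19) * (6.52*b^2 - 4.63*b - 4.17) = 17.0824*b^5 - 0.133799999999999*b^4 - 47.8718*b^3 + 26.7928*b^2 + 8.0415*b - 9.1323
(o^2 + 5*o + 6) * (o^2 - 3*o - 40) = o^4 + 2*o^3 - 49*o^2 - 218*o - 240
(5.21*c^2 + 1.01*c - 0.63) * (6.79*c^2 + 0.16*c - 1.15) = 35.3759*c^4 + 7.6915*c^3 - 10.1076*c^2 - 1.2623*c + 0.7245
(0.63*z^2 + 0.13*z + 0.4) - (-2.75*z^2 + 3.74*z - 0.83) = 3.38*z^2 - 3.61*z + 1.23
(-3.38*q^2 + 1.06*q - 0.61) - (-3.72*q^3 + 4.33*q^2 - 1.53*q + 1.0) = 3.72*q^3 - 7.71*q^2 + 2.59*q - 1.61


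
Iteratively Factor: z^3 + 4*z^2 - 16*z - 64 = (z + 4)*(z^2 - 16) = (z - 4)*(z + 4)*(z + 4)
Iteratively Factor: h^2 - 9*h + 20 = (h - 4)*(h - 5)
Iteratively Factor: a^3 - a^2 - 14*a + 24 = (a - 3)*(a^2 + 2*a - 8) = (a - 3)*(a - 2)*(a + 4)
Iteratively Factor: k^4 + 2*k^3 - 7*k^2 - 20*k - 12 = (k + 1)*(k^3 + k^2 - 8*k - 12) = (k + 1)*(k + 2)*(k^2 - k - 6) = (k + 1)*(k + 2)^2*(k - 3)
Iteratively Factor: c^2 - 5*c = (c - 5)*(c)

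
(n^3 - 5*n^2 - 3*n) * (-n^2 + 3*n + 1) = -n^5 + 8*n^4 - 11*n^3 - 14*n^2 - 3*n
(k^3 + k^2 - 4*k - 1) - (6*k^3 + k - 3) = -5*k^3 + k^2 - 5*k + 2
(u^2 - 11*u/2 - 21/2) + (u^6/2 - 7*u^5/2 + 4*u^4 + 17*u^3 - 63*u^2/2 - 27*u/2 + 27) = u^6/2 - 7*u^5/2 + 4*u^4 + 17*u^3 - 61*u^2/2 - 19*u + 33/2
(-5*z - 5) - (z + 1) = -6*z - 6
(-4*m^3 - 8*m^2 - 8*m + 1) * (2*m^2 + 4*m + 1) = -8*m^5 - 32*m^4 - 52*m^3 - 38*m^2 - 4*m + 1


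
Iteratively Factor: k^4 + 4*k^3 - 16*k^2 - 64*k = (k + 4)*(k^3 - 16*k) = (k + 4)^2*(k^2 - 4*k) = k*(k + 4)^2*(k - 4)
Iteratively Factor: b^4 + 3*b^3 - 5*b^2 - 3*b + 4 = (b - 1)*(b^3 + 4*b^2 - b - 4) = (b - 1)*(b + 1)*(b^2 + 3*b - 4) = (b - 1)^2*(b + 1)*(b + 4)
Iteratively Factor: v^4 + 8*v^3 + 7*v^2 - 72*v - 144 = (v + 4)*(v^3 + 4*v^2 - 9*v - 36) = (v - 3)*(v + 4)*(v^2 + 7*v + 12) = (v - 3)*(v + 3)*(v + 4)*(v + 4)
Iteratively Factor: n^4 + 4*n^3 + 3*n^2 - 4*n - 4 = (n - 1)*(n^3 + 5*n^2 + 8*n + 4) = (n - 1)*(n + 2)*(n^2 + 3*n + 2) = (n - 1)*(n + 1)*(n + 2)*(n + 2)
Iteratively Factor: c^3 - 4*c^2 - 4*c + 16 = (c - 2)*(c^2 - 2*c - 8) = (c - 2)*(c + 2)*(c - 4)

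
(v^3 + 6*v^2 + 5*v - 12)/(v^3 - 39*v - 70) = (-v^3 - 6*v^2 - 5*v + 12)/(-v^3 + 39*v + 70)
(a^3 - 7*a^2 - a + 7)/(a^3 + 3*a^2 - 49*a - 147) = (a^2 - 1)/(a^2 + 10*a + 21)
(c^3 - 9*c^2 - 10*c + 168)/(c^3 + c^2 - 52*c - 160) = (c^2 - 13*c + 42)/(c^2 - 3*c - 40)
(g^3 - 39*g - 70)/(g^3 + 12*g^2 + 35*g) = (g^2 - 5*g - 14)/(g*(g + 7))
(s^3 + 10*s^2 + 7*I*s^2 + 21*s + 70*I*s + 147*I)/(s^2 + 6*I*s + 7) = (s^2 + 10*s + 21)/(s - I)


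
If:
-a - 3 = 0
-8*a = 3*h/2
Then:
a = -3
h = 16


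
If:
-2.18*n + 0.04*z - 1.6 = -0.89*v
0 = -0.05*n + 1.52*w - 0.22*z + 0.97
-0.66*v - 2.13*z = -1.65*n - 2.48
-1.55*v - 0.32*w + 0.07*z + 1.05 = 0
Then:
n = -0.39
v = 0.82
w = -0.56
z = 0.61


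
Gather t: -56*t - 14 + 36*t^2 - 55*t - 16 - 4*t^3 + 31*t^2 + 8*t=-4*t^3 + 67*t^2 - 103*t - 30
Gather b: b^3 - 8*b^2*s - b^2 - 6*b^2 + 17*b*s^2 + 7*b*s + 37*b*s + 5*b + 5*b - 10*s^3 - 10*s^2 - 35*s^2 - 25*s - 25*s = b^3 + b^2*(-8*s - 7) + b*(17*s^2 + 44*s + 10) - 10*s^3 - 45*s^2 - 50*s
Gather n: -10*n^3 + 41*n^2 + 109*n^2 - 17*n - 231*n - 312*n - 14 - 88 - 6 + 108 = -10*n^3 + 150*n^2 - 560*n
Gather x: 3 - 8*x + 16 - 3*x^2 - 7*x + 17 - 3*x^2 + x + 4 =-6*x^2 - 14*x + 40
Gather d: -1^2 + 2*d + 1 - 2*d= 0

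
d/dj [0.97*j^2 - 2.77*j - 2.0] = 1.94*j - 2.77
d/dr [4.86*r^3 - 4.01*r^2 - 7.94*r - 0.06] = 14.58*r^2 - 8.02*r - 7.94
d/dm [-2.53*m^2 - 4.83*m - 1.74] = -5.06*m - 4.83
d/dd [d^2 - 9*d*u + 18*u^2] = 2*d - 9*u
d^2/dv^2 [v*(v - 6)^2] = 6*v - 24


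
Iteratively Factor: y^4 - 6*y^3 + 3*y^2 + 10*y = (y - 5)*(y^3 - y^2 - 2*y) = (y - 5)*(y - 2)*(y^2 + y) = y*(y - 5)*(y - 2)*(y + 1)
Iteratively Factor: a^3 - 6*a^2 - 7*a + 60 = (a - 5)*(a^2 - a - 12) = (a - 5)*(a + 3)*(a - 4)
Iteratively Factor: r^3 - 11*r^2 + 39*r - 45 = (r - 3)*(r^2 - 8*r + 15) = (r - 3)^2*(r - 5)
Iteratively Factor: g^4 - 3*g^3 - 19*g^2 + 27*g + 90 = (g - 5)*(g^3 + 2*g^2 - 9*g - 18) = (g - 5)*(g + 3)*(g^2 - g - 6) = (g - 5)*(g + 2)*(g + 3)*(g - 3)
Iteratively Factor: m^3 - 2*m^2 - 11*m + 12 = (m - 4)*(m^2 + 2*m - 3) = (m - 4)*(m - 1)*(m + 3)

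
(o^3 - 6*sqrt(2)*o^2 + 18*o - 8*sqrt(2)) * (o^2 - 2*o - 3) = o^5 - 6*sqrt(2)*o^4 - 2*o^4 + 15*o^3 + 12*sqrt(2)*o^3 - 36*o^2 + 10*sqrt(2)*o^2 - 54*o + 16*sqrt(2)*o + 24*sqrt(2)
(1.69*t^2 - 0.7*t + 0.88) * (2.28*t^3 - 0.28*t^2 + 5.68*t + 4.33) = 3.8532*t^5 - 2.0692*t^4 + 11.8016*t^3 + 3.0953*t^2 + 1.9674*t + 3.8104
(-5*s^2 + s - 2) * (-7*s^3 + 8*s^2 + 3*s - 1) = 35*s^5 - 47*s^4 + 7*s^3 - 8*s^2 - 7*s + 2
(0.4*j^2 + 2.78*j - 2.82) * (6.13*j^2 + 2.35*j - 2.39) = 2.452*j^4 + 17.9814*j^3 - 11.7096*j^2 - 13.2712*j + 6.7398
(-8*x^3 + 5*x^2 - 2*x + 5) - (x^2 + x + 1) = -8*x^3 + 4*x^2 - 3*x + 4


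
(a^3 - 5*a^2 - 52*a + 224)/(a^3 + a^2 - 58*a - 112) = (a - 4)/(a + 2)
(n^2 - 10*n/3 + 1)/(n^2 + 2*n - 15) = (n - 1/3)/(n + 5)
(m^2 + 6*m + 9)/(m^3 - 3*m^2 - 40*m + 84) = (m^2 + 6*m + 9)/(m^3 - 3*m^2 - 40*m + 84)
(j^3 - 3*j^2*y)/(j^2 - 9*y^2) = j^2/(j + 3*y)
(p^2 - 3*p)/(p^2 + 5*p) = (p - 3)/(p + 5)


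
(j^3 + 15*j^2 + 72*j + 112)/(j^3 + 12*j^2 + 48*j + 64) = (j + 7)/(j + 4)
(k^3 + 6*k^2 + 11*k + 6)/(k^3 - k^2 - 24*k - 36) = (k + 1)/(k - 6)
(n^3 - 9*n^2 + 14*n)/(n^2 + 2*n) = (n^2 - 9*n + 14)/(n + 2)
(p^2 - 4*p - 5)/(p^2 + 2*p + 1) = (p - 5)/(p + 1)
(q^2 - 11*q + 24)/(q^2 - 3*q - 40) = (q - 3)/(q + 5)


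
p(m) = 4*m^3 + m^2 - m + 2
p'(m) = 12*m^2 + 2*m - 1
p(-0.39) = 2.30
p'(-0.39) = 0.05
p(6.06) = 922.84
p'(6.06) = 451.80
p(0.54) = 2.38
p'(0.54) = 3.58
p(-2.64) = -61.99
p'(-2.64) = 77.36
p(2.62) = 78.18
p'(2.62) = 86.61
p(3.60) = 197.98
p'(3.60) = 161.72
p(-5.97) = -807.49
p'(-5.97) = 414.75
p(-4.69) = -383.96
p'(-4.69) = 253.57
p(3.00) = 116.00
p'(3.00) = 113.00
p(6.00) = 896.00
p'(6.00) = 443.00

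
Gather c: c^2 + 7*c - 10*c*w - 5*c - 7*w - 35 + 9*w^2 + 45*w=c^2 + c*(2 - 10*w) + 9*w^2 + 38*w - 35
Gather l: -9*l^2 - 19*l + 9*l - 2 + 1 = -9*l^2 - 10*l - 1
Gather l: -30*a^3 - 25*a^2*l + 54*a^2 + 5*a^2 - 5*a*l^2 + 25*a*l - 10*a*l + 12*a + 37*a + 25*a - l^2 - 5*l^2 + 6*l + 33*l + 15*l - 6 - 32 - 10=-30*a^3 + 59*a^2 + 74*a + l^2*(-5*a - 6) + l*(-25*a^2 + 15*a + 54) - 48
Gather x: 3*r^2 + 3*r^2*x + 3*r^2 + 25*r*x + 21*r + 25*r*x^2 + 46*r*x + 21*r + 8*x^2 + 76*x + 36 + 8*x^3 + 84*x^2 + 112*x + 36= 6*r^2 + 42*r + 8*x^3 + x^2*(25*r + 92) + x*(3*r^2 + 71*r + 188) + 72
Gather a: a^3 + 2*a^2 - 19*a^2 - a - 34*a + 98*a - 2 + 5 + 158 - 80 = a^3 - 17*a^2 + 63*a + 81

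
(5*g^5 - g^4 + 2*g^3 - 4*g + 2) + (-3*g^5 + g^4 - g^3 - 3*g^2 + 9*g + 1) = 2*g^5 + g^3 - 3*g^2 + 5*g + 3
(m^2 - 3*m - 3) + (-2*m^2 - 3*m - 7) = -m^2 - 6*m - 10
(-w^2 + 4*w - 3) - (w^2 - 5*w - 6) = -2*w^2 + 9*w + 3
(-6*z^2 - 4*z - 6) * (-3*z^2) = 18*z^4 + 12*z^3 + 18*z^2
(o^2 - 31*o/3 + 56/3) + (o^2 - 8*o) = 2*o^2 - 55*o/3 + 56/3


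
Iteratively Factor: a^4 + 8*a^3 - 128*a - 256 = (a + 4)*(a^3 + 4*a^2 - 16*a - 64) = (a + 4)^2*(a^2 - 16) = (a + 4)^3*(a - 4)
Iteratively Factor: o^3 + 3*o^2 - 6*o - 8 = (o + 4)*(o^2 - o - 2) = (o - 2)*(o + 4)*(o + 1)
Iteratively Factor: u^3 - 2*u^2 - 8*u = (u - 4)*(u^2 + 2*u) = (u - 4)*(u + 2)*(u)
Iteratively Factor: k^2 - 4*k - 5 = (k - 5)*(k + 1)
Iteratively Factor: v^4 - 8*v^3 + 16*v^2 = (v - 4)*(v^3 - 4*v^2) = (v - 4)^2*(v^2) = v*(v - 4)^2*(v)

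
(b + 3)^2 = b^2 + 6*b + 9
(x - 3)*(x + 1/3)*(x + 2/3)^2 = x^4 - 4*x^3/3 - 37*x^2/9 - 68*x/27 - 4/9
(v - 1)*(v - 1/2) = v^2 - 3*v/2 + 1/2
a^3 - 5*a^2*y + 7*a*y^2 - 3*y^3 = (a - 3*y)*(a - y)^2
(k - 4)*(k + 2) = k^2 - 2*k - 8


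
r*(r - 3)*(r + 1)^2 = r^4 - r^3 - 5*r^2 - 3*r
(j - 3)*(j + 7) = j^2 + 4*j - 21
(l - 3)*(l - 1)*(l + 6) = l^3 + 2*l^2 - 21*l + 18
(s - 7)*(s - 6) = s^2 - 13*s + 42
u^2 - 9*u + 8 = (u - 8)*(u - 1)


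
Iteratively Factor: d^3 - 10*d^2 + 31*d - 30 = (d - 5)*(d^2 - 5*d + 6) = (d - 5)*(d - 2)*(d - 3)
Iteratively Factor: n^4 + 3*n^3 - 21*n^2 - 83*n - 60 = (n + 1)*(n^3 + 2*n^2 - 23*n - 60) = (n + 1)*(n + 3)*(n^2 - n - 20) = (n + 1)*(n + 3)*(n + 4)*(n - 5)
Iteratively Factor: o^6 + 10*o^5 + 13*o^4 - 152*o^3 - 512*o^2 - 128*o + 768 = (o - 1)*(o^5 + 11*o^4 + 24*o^3 - 128*o^2 - 640*o - 768) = (o - 1)*(o + 4)*(o^4 + 7*o^3 - 4*o^2 - 112*o - 192) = (o - 1)*(o + 3)*(o + 4)*(o^3 + 4*o^2 - 16*o - 64) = (o - 4)*(o - 1)*(o + 3)*(o + 4)*(o^2 + 8*o + 16) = (o - 4)*(o - 1)*(o + 3)*(o + 4)^2*(o + 4)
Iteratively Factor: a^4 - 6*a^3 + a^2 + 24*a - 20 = (a + 2)*(a^3 - 8*a^2 + 17*a - 10) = (a - 5)*(a + 2)*(a^2 - 3*a + 2) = (a - 5)*(a - 1)*(a + 2)*(a - 2)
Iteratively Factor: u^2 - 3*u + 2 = (u - 1)*(u - 2)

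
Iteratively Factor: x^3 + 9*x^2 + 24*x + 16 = (x + 1)*(x^2 + 8*x + 16) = (x + 1)*(x + 4)*(x + 4)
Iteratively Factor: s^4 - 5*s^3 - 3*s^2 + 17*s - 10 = (s + 2)*(s^3 - 7*s^2 + 11*s - 5) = (s - 1)*(s + 2)*(s^2 - 6*s + 5) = (s - 5)*(s - 1)*(s + 2)*(s - 1)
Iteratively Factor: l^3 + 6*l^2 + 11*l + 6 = (l + 3)*(l^2 + 3*l + 2) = (l + 2)*(l + 3)*(l + 1)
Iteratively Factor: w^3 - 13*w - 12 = (w + 1)*(w^2 - w - 12) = (w - 4)*(w + 1)*(w + 3)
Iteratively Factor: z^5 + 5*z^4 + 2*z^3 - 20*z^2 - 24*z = (z - 2)*(z^4 + 7*z^3 + 16*z^2 + 12*z) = (z - 2)*(z + 2)*(z^3 + 5*z^2 + 6*z) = z*(z - 2)*(z + 2)*(z^2 + 5*z + 6) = z*(z - 2)*(z + 2)*(z + 3)*(z + 2)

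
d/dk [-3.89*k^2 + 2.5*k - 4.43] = 2.5 - 7.78*k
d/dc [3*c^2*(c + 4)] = 3*c*(3*c + 8)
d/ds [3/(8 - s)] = 3/(s - 8)^2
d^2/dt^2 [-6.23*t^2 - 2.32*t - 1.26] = -12.4600000000000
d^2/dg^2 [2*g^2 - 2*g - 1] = 4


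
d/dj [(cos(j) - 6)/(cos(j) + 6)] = -12*sin(j)/(cos(j) + 6)^2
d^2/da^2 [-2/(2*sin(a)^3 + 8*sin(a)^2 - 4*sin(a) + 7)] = 4*(18*sin(a)^6 + 88*sin(a)^5 + 96*sin(a)^4 - 239*sin(a)^3 - 272*sin(a)^2 + 152*sin(a) + 40)/(2*sin(a)^3 + 8*sin(a)^2 - 4*sin(a) + 7)^3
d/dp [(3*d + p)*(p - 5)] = 3*d + 2*p - 5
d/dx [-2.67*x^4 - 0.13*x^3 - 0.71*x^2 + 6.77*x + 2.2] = -10.68*x^3 - 0.39*x^2 - 1.42*x + 6.77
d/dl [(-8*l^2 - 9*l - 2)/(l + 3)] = (-8*l^2 - 48*l - 25)/(l^2 + 6*l + 9)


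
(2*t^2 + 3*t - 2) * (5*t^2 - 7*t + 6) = 10*t^4 + t^3 - 19*t^2 + 32*t - 12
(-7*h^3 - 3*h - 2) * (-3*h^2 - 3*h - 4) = 21*h^5 + 21*h^4 + 37*h^3 + 15*h^2 + 18*h + 8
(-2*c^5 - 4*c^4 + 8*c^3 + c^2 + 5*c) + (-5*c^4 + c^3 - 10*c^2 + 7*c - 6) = -2*c^5 - 9*c^4 + 9*c^3 - 9*c^2 + 12*c - 6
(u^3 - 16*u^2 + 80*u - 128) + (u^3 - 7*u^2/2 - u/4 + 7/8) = 2*u^3 - 39*u^2/2 + 319*u/4 - 1017/8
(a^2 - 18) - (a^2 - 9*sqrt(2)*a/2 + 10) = 9*sqrt(2)*a/2 - 28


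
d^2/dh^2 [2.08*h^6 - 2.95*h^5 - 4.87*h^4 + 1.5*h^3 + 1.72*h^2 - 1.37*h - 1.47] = 62.4*h^4 - 59.0*h^3 - 58.44*h^2 + 9.0*h + 3.44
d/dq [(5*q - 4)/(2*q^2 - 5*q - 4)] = 2*(-5*q^2 + 8*q - 20)/(4*q^4 - 20*q^3 + 9*q^2 + 40*q + 16)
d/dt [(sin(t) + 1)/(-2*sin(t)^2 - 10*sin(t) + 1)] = (4*sin(t) - cos(2*t) + 12)*cos(t)/(10*sin(t) - cos(2*t))^2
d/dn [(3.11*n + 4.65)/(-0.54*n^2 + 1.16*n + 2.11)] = (1.6794*n^2 + 5.022*n + 1.1681)/(0.2916*n^4 - 1.2528*n^3 - 0.9332*n^2 + 4.8952*n + 4.4521)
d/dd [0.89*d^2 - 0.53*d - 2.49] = 1.78*d - 0.53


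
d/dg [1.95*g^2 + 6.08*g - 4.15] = 3.9*g + 6.08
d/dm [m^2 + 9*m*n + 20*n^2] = 2*m + 9*n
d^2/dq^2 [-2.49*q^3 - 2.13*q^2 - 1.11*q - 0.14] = -14.94*q - 4.26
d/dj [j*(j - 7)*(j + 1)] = 3*j^2 - 12*j - 7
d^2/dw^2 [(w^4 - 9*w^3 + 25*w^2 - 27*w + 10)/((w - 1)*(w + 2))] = 2*(w^3 + 6*w^2 + 12*w - 76)/(w^3 + 6*w^2 + 12*w + 8)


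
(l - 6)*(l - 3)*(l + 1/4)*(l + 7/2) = l^4 - 21*l^3/4 - 119*l^2/8 + 477*l/8 + 63/4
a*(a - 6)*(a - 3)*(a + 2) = a^4 - 7*a^3 + 36*a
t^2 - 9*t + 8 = (t - 8)*(t - 1)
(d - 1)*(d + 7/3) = d^2 + 4*d/3 - 7/3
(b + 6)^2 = b^2 + 12*b + 36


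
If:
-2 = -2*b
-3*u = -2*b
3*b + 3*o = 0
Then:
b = 1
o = -1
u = 2/3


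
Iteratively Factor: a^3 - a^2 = (a)*(a^2 - a) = a*(a - 1)*(a)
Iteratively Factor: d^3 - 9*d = (d)*(d^2 - 9) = d*(d - 3)*(d + 3)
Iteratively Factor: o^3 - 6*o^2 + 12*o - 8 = (o - 2)*(o^2 - 4*o + 4) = (o - 2)^2*(o - 2)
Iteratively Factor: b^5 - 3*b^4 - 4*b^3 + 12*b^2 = (b + 2)*(b^4 - 5*b^3 + 6*b^2) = (b - 3)*(b + 2)*(b^3 - 2*b^2) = (b - 3)*(b - 2)*(b + 2)*(b^2) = b*(b - 3)*(b - 2)*(b + 2)*(b)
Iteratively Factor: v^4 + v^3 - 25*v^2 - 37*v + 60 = (v + 3)*(v^3 - 2*v^2 - 19*v + 20) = (v - 1)*(v + 3)*(v^2 - v - 20) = (v - 1)*(v + 3)*(v + 4)*(v - 5)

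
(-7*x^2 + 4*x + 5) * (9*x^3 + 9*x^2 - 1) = -63*x^5 - 27*x^4 + 81*x^3 + 52*x^2 - 4*x - 5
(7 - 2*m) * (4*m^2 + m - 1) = -8*m^3 + 26*m^2 + 9*m - 7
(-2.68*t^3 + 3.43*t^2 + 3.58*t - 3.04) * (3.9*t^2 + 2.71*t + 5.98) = -10.452*t^5 + 6.1142*t^4 + 7.2309*t^3 + 18.3572*t^2 + 13.17*t - 18.1792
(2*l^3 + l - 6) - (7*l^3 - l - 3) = -5*l^3 + 2*l - 3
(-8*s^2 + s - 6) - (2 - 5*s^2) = -3*s^2 + s - 8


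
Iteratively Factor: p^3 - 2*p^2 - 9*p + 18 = (p - 2)*(p^2 - 9) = (p - 2)*(p + 3)*(p - 3)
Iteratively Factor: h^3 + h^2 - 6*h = (h + 3)*(h^2 - 2*h) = (h - 2)*(h + 3)*(h)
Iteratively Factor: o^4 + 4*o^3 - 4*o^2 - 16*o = (o - 2)*(o^3 + 6*o^2 + 8*o) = (o - 2)*(o + 2)*(o^2 + 4*o) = o*(o - 2)*(o + 2)*(o + 4)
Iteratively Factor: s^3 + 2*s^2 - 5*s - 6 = (s + 3)*(s^2 - s - 2) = (s + 1)*(s + 3)*(s - 2)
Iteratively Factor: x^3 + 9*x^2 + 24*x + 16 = (x + 1)*(x^2 + 8*x + 16) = (x + 1)*(x + 4)*(x + 4)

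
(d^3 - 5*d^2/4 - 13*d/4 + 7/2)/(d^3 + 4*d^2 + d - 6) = (4*d^2 - d - 14)/(4*(d^2 + 5*d + 6))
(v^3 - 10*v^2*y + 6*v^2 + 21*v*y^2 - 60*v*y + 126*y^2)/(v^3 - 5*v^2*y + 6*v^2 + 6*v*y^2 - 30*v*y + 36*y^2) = (-v + 7*y)/(-v + 2*y)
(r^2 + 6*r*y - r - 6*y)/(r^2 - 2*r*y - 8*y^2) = (-r^2 - 6*r*y + r + 6*y)/(-r^2 + 2*r*y + 8*y^2)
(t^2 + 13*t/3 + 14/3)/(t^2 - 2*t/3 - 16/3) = (3*t + 7)/(3*t - 8)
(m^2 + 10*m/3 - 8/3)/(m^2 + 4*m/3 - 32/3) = (3*m - 2)/(3*m - 8)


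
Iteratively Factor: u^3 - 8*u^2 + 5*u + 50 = (u - 5)*(u^2 - 3*u - 10) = (u - 5)^2*(u + 2)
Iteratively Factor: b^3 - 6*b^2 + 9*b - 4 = (b - 1)*(b^2 - 5*b + 4) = (b - 4)*(b - 1)*(b - 1)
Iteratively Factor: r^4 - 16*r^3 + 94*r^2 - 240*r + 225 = (r - 3)*(r^3 - 13*r^2 + 55*r - 75) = (r - 5)*(r - 3)*(r^2 - 8*r + 15) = (r - 5)^2*(r - 3)*(r - 3)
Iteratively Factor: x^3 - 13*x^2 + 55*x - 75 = (x - 3)*(x^2 - 10*x + 25) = (x - 5)*(x - 3)*(x - 5)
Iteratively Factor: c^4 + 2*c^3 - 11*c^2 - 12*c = (c)*(c^3 + 2*c^2 - 11*c - 12) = c*(c + 1)*(c^2 + c - 12) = c*(c - 3)*(c + 1)*(c + 4)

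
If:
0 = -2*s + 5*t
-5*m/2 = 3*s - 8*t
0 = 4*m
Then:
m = 0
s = 0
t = 0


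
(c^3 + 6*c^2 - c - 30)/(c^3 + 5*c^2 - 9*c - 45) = (c - 2)/(c - 3)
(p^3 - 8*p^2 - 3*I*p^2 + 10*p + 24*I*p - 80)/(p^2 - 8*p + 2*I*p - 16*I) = p - 5*I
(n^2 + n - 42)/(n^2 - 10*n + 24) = (n + 7)/(n - 4)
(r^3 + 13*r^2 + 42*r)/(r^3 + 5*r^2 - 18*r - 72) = r*(r + 7)/(r^2 - r - 12)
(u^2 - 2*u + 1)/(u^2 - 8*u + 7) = (u - 1)/(u - 7)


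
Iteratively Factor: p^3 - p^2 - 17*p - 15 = (p + 1)*(p^2 - 2*p - 15) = (p - 5)*(p + 1)*(p + 3)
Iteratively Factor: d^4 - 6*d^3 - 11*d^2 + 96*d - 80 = (d - 4)*(d^3 - 2*d^2 - 19*d + 20) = (d - 4)*(d - 1)*(d^2 - d - 20) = (d - 4)*(d - 1)*(d + 4)*(d - 5)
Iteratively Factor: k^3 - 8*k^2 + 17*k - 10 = (k - 5)*(k^2 - 3*k + 2) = (k - 5)*(k - 2)*(k - 1)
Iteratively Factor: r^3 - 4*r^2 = (r - 4)*(r^2) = r*(r - 4)*(r)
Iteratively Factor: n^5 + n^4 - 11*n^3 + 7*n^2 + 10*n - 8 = (n + 4)*(n^4 - 3*n^3 + n^2 + 3*n - 2) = (n - 1)*(n + 4)*(n^3 - 2*n^2 - n + 2) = (n - 2)*(n - 1)*(n + 4)*(n^2 - 1) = (n - 2)*(n - 1)^2*(n + 4)*(n + 1)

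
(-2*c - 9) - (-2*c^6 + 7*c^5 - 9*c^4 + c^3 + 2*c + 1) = 2*c^6 - 7*c^5 + 9*c^4 - c^3 - 4*c - 10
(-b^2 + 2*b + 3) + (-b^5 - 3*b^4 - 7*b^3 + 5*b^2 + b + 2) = -b^5 - 3*b^4 - 7*b^3 + 4*b^2 + 3*b + 5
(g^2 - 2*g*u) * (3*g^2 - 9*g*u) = 3*g^4 - 15*g^3*u + 18*g^2*u^2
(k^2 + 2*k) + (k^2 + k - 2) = 2*k^2 + 3*k - 2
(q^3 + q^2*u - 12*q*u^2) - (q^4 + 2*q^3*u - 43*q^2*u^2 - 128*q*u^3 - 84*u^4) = -q^4 - 2*q^3*u + q^3 + 43*q^2*u^2 + q^2*u + 128*q*u^3 - 12*q*u^2 + 84*u^4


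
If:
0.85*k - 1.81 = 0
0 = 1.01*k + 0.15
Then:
No Solution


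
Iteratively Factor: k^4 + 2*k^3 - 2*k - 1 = (k + 1)*(k^3 + k^2 - k - 1) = (k + 1)^2*(k^2 - 1) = (k + 1)^3*(k - 1)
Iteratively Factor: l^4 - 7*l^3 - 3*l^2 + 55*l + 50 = (l + 1)*(l^3 - 8*l^2 + 5*l + 50) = (l - 5)*(l + 1)*(l^2 - 3*l - 10) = (l - 5)^2*(l + 1)*(l + 2)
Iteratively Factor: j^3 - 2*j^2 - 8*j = (j - 4)*(j^2 + 2*j) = (j - 4)*(j + 2)*(j)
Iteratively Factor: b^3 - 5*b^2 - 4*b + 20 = (b - 2)*(b^2 - 3*b - 10) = (b - 5)*(b - 2)*(b + 2)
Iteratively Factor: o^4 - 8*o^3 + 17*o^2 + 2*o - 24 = (o - 2)*(o^3 - 6*o^2 + 5*o + 12) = (o - 2)*(o + 1)*(o^2 - 7*o + 12) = (o - 3)*(o - 2)*(o + 1)*(o - 4)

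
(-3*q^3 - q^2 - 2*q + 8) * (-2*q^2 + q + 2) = 6*q^5 - q^4 - 3*q^3 - 20*q^2 + 4*q + 16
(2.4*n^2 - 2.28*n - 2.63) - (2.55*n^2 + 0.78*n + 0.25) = -0.15*n^2 - 3.06*n - 2.88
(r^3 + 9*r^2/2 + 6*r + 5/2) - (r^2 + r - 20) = r^3 + 7*r^2/2 + 5*r + 45/2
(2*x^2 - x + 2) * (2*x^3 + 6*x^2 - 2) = 4*x^5 + 10*x^4 - 2*x^3 + 8*x^2 + 2*x - 4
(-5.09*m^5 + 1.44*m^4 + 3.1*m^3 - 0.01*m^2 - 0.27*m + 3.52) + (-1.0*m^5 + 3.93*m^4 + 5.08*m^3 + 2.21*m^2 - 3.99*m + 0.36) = -6.09*m^5 + 5.37*m^4 + 8.18*m^3 + 2.2*m^2 - 4.26*m + 3.88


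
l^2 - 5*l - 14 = (l - 7)*(l + 2)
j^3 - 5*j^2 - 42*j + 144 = (j - 8)*(j - 3)*(j + 6)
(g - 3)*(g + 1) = g^2 - 2*g - 3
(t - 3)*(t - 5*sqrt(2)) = t^2 - 5*sqrt(2)*t - 3*t + 15*sqrt(2)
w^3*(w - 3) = w^4 - 3*w^3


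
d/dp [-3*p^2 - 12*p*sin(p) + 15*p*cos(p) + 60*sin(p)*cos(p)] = -15*p*sin(p) - 12*p*cos(p) - 6*p - 12*sin(p) + 15*cos(p) + 60*cos(2*p)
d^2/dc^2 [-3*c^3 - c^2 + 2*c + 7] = -18*c - 2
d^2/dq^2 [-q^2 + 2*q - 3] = -2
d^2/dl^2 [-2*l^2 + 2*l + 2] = -4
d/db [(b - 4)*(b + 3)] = 2*b - 1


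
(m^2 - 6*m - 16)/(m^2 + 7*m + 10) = (m - 8)/(m + 5)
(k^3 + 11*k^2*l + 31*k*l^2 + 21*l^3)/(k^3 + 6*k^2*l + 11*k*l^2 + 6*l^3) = (k + 7*l)/(k + 2*l)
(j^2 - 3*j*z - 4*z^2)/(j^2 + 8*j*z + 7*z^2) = (j - 4*z)/(j + 7*z)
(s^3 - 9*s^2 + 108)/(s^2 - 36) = (s^2 - 3*s - 18)/(s + 6)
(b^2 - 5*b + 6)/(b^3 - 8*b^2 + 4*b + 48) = (b^2 - 5*b + 6)/(b^3 - 8*b^2 + 4*b + 48)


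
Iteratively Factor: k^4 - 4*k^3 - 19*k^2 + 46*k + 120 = (k + 3)*(k^3 - 7*k^2 + 2*k + 40) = (k - 5)*(k + 3)*(k^2 - 2*k - 8) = (k - 5)*(k - 4)*(k + 3)*(k + 2)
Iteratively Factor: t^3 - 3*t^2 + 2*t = (t)*(t^2 - 3*t + 2) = t*(t - 1)*(t - 2)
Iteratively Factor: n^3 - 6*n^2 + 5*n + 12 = (n - 3)*(n^2 - 3*n - 4) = (n - 4)*(n - 3)*(n + 1)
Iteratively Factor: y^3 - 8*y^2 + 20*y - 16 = (y - 2)*(y^2 - 6*y + 8) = (y - 2)^2*(y - 4)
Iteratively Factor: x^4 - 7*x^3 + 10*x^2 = (x)*(x^3 - 7*x^2 + 10*x) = x*(x - 5)*(x^2 - 2*x) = x*(x - 5)*(x - 2)*(x)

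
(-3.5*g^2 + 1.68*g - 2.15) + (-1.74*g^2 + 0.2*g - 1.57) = -5.24*g^2 + 1.88*g - 3.72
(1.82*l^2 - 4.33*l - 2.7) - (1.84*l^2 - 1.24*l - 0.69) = -0.02*l^2 - 3.09*l - 2.01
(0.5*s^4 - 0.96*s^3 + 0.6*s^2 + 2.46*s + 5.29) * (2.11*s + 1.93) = 1.055*s^5 - 1.0606*s^4 - 0.5868*s^3 + 6.3486*s^2 + 15.9097*s + 10.2097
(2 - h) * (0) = 0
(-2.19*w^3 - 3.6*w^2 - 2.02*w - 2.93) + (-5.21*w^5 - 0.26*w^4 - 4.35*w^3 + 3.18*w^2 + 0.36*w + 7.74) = -5.21*w^5 - 0.26*w^4 - 6.54*w^3 - 0.42*w^2 - 1.66*w + 4.81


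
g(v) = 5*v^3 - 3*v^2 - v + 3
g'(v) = 15*v^2 - 6*v - 1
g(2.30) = 45.66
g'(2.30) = 64.55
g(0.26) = 2.63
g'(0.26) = -1.55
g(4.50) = 393.38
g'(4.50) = 275.75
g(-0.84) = -1.24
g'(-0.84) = 14.62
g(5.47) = 726.10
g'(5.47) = 414.99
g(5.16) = 604.90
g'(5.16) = 367.42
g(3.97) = 264.60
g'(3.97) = 211.59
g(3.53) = 182.02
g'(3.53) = 164.73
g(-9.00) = -3876.00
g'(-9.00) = 1268.00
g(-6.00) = -1179.00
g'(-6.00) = 575.00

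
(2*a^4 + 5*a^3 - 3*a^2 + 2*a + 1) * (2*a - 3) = 4*a^5 + 4*a^4 - 21*a^3 + 13*a^2 - 4*a - 3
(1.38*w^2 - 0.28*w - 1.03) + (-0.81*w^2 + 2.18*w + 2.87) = 0.57*w^2 + 1.9*w + 1.84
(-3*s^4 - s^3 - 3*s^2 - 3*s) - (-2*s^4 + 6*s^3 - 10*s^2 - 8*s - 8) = -s^4 - 7*s^3 + 7*s^2 + 5*s + 8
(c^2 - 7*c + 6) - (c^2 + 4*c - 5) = 11 - 11*c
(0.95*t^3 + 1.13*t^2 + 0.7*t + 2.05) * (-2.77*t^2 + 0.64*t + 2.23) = -2.6315*t^5 - 2.5221*t^4 + 0.9027*t^3 - 2.7106*t^2 + 2.873*t + 4.5715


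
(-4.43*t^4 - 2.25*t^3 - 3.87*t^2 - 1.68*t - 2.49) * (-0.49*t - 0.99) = 2.1707*t^5 + 5.4882*t^4 + 4.1238*t^3 + 4.6545*t^2 + 2.8833*t + 2.4651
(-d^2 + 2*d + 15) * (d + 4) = -d^3 - 2*d^2 + 23*d + 60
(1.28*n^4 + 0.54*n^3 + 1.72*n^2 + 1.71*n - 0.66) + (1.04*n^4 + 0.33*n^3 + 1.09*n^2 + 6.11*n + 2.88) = 2.32*n^4 + 0.87*n^3 + 2.81*n^2 + 7.82*n + 2.22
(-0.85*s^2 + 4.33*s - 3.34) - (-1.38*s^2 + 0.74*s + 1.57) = 0.53*s^2 + 3.59*s - 4.91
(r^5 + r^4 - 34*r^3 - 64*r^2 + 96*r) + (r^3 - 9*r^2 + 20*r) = r^5 + r^4 - 33*r^3 - 73*r^2 + 116*r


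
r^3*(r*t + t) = r^4*t + r^3*t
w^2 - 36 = (w - 6)*(w + 6)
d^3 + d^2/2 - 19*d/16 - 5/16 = (d - 1)*(d + 1/4)*(d + 5/4)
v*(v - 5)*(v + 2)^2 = v^4 - v^3 - 16*v^2 - 20*v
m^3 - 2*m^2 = m^2*(m - 2)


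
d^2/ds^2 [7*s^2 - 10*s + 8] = 14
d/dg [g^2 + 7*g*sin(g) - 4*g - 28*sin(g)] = 7*g*cos(g) + 2*g + 7*sin(g) - 28*cos(g) - 4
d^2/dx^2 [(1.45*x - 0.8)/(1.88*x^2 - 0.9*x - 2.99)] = ((5.618 - 16.356*x)*(-1.88*x^2 + 0.9*x + 2.99) - (1.45*x - 0.8)*(3.76*x - 0.9)*(7.52*x - 1.8))/(-1.88*x^2 + 0.9*x + 2.99)^3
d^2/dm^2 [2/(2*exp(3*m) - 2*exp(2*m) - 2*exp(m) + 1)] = 4*((-9*exp(2*m) + 4*exp(m) + 1)*(2*exp(3*m) - 2*exp(2*m) - 2*exp(m) + 1) + 4*(-3*exp(2*m) + 2*exp(m) + 1)^2*exp(m))*exp(m)/(2*exp(3*m) - 2*exp(2*m) - 2*exp(m) + 1)^3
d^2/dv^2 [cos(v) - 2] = -cos(v)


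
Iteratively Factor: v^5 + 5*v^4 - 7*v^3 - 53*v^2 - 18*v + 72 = (v - 3)*(v^4 + 8*v^3 + 17*v^2 - 2*v - 24) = (v - 3)*(v + 2)*(v^3 + 6*v^2 + 5*v - 12) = (v - 3)*(v + 2)*(v + 3)*(v^2 + 3*v - 4) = (v - 3)*(v + 2)*(v + 3)*(v + 4)*(v - 1)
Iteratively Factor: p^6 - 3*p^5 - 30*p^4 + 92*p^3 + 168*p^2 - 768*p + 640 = (p + 4)*(p^5 - 7*p^4 - 2*p^3 + 100*p^2 - 232*p + 160) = (p - 2)*(p + 4)*(p^4 - 5*p^3 - 12*p^2 + 76*p - 80) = (p - 2)^2*(p + 4)*(p^3 - 3*p^2 - 18*p + 40) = (p - 2)^2*(p + 4)^2*(p^2 - 7*p + 10) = (p - 5)*(p - 2)^2*(p + 4)^2*(p - 2)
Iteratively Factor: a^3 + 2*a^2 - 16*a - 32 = (a - 4)*(a^2 + 6*a + 8) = (a - 4)*(a + 2)*(a + 4)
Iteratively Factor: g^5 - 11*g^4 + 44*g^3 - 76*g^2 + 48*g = (g - 2)*(g^4 - 9*g^3 + 26*g^2 - 24*g) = (g - 2)^2*(g^3 - 7*g^2 + 12*g) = g*(g - 2)^2*(g^2 - 7*g + 12) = g*(g - 4)*(g - 2)^2*(g - 3)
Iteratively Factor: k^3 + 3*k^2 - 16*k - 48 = (k + 3)*(k^2 - 16) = (k - 4)*(k + 3)*(k + 4)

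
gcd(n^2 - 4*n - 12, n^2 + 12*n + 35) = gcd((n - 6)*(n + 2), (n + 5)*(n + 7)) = 1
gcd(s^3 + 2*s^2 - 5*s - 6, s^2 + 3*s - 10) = s - 2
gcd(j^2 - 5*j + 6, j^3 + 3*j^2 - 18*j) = j - 3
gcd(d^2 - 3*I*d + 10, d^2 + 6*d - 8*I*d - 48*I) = 1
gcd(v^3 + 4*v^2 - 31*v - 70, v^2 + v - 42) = v + 7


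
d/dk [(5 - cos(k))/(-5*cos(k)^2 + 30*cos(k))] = (sin(k) + 30*sin(k)/cos(k)^2 - 10*tan(k))/(5*(cos(k) - 6)^2)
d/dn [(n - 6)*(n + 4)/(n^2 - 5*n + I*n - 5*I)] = (-(n - 6)*(n + 4)*(2*n - 5 + I) + 2*(n - 1)*(n^2 - 5*n + I*n - 5*I))/(n^2 - 5*n + I*n - 5*I)^2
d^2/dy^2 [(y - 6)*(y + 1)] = 2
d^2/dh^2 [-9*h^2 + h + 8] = -18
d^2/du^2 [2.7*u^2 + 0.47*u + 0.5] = 5.40000000000000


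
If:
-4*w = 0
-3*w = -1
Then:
No Solution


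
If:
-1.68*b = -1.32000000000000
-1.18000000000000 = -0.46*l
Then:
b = 0.79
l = 2.57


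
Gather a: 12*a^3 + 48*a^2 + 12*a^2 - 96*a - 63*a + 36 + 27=12*a^3 + 60*a^2 - 159*a + 63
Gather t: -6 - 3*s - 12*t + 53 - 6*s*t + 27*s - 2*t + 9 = 24*s + t*(-6*s - 14) + 56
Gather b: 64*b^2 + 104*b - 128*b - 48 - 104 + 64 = 64*b^2 - 24*b - 88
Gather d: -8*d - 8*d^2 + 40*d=-8*d^2 + 32*d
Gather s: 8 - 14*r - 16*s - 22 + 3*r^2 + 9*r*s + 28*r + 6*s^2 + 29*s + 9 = 3*r^2 + 14*r + 6*s^2 + s*(9*r + 13) - 5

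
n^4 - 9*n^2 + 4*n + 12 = (n - 2)^2*(n + 1)*(n + 3)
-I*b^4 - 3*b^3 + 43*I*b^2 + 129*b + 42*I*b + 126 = (b - 7)*(b + 6)*(b - 3*I)*(-I*b - I)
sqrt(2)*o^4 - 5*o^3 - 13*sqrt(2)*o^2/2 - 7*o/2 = o*(o - 7*sqrt(2)/2)*(o + sqrt(2)/2)*(sqrt(2)*o + 1)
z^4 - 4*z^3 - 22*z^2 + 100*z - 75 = (z - 5)*(z - 3)*(z - 1)*(z + 5)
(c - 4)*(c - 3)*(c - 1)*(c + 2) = c^4 - 6*c^3 + 3*c^2 + 26*c - 24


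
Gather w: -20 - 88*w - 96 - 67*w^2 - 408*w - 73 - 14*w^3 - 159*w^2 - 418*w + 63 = -14*w^3 - 226*w^2 - 914*w - 126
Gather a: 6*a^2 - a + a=6*a^2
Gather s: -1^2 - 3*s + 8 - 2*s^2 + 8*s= -2*s^2 + 5*s + 7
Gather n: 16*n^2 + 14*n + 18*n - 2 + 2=16*n^2 + 32*n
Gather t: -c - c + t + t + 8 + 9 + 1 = -2*c + 2*t + 18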